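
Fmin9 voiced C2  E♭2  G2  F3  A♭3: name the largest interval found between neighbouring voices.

Adjacent intervals: C2→E♭2 = minor third; E♭2→G2 = major third; G2→F3 = minor seventh; F3→A♭3 = minor third.
The largest is G2 to F3, a minor seventh (10 semitones).

minor seventh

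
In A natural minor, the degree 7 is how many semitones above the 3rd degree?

The scale is A B C D E F G.
C up to G is a perfect fifth — 7 semitones.

7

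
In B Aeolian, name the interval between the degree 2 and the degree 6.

The scale runs B C# D E F# G A.
Degree 2 = C#; 6th scale degree = G.
5 letter names make it a fifth; at 6 semitones (a half step narrower than perfect) the quality is diminished.

diminished fifth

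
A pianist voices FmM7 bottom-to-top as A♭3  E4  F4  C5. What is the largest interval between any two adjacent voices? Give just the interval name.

Adjacent intervals: A♭3→E4 = augmented fifth; E4→F4 = minor second; F4→C5 = perfect fifth.
The largest is A♭3 to E4, an augmented fifth (8 semitones).

A5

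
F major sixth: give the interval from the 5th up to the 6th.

F6 is spelled F–A–C–D.
So we need the interval from C up to D.
Counting 2 letters and 2 half steps from C gives a major second.

major second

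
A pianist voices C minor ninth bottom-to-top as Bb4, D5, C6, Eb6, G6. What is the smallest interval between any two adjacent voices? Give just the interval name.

Adjacent intervals: Bb4→D5 = major third; D5→C6 = minor seventh; C6→Eb6 = minor third; Eb6→G6 = major third.
The smallest is C6 to Eb6, a minor third (3 semitones).

minor third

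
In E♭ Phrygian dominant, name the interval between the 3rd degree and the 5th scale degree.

m3

E♭ phrygian dominant: E♭ F♭ G A♭ B♭ C♭ D♭.
The 3rd degree is G and the scale degree 5 is B♭.
3 letter names make it a third; at 3 semitones (a half step narrower than major) the quality is minor.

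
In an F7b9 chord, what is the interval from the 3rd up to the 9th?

Spelling the chord: F–A–C–Eb–Gb.
The 3rd is A and the 9th is Gb.
From A to Gb: 9 semitones over a seventh = diminished.

diminished seventh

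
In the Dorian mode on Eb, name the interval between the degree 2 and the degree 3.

The scale runs Eb F Gb Ab Bb C Db.
That puts F below Gb.
F up to Gb is 1 semitone, a half step narrower than a major second, so the interval is minor.

minor 2nd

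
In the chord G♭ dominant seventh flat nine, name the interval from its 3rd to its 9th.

diminished seventh

G♭7b9 is spelled G♭ B♭ D♭ F♭ A𝄫.
That puts B♭ below A𝄫.
7 letter names make it a seventh; at 9 semitones (a whole step narrower than major) the quality is diminished.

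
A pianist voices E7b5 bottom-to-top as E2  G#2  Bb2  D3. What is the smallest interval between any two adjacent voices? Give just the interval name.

d3

Adjacent intervals: E2→G#2 = major third; G#2→Bb2 = diminished third; Bb2→D3 = major third.
The smallest is G#2 to Bb2, a diminished third (2 semitones).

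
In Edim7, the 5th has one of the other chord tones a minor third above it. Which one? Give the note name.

Db

E°7 is spelled E–G–B♭–D♭.
The 5th is B♭. A minor third above B♭ is D♭.
D♭ is the chord's 7th.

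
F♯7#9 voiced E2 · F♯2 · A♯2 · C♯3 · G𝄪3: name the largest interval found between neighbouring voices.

A5

Adjacent intervals: E2→F♯2 = major second; F♯2→A♯2 = major third; A♯2→C♯3 = minor third; C♯3→G𝄪3 = augmented fifth.
The largest is C♯3 to G𝄪3, an augmented fifth (8 semitones).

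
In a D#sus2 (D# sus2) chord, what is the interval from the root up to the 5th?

Spelling the chord: D#–E#–A#.
That puts D# below A#.
From D# to A# is 7 semitones, exactly the perfect fifth.

perfect fifth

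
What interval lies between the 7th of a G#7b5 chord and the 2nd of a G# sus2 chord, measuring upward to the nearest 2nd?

major third

G#7b5 has F# as its 7th, and G# sus2 has A# as its 2nd.
From F# to A# is 4 semitones, exactly the major third.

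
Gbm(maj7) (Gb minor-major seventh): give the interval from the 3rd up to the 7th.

A5

GbmM7 is spelled Gb Bbb Db F.
3rd = Bbb; 7th = F.
From Bbb to F: 8 semitones over a fifth = augmented.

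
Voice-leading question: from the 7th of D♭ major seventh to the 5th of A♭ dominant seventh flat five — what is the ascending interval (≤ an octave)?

D♭ major seventh has C as its 7th, and A♭ dominant seventh flat five has E𝄫 as its 5th.
C up to E𝄫 is 2 semitones, a whole step narrower than a major third, so the interval is diminished.

diminished 3rd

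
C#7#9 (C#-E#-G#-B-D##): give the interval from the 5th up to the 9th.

A5

So we need the interval from G# up to D##.
G# up to D## is 8 semitones, a half step wider than a perfect fifth, so the interval is augmented.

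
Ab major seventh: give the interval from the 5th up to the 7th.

major 3rd

Abmaj7 (Ab major seventh) is spelled Ab C Eb G.
So we need the interval from Eb up to G.
Eb up to G spans 3 letter names and 4 semitones — a major third.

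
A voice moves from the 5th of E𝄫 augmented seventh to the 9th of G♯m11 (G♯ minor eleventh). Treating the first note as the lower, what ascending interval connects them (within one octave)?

A7

E𝄫 augmented seventh has B♭ as its 5th, and G♯m11 (G♯ minor eleventh) has A♯ as its 9th.
From B♭ to A♯: 12 semitones over a seventh = augmented.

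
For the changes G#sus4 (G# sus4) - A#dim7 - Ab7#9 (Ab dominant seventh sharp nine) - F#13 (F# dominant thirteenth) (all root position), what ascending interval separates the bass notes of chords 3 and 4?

The roots are Ab and F#.
From Ab to F#: 10 semitones over a sixth = augmented.

A6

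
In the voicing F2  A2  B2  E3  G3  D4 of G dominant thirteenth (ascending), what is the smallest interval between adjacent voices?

major 2nd

Adjacent intervals: F2→A2 = major third; A2→B2 = major second; B2→E3 = perfect fourth; E3→G3 = minor third; G3→D4 = perfect fifth.
The smallest is A2 to B2, a major second (2 semitones).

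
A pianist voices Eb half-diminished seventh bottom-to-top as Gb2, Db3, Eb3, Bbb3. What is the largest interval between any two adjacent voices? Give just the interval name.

perfect fifth

Adjacent intervals: Gb2→Db3 = perfect fifth; Db3→Eb3 = major second; Eb3→Bbb3 = diminished fifth.
The largest is Gb2 to Db3, a perfect fifth (7 semitones).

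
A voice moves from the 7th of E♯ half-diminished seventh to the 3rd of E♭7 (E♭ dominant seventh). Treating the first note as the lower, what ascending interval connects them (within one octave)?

d4

The 7th of E♯ half-diminished seventh is D♯; the 3rd of E♭7 (E♭ dominant seventh) is G.
4 letter names make it a fourth; at 4 semitones (a half step narrower than perfect) the quality is diminished.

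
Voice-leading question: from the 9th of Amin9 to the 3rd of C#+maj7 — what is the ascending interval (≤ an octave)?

augmented fourth

The 9th of Amin9 is B; the 3rd of C#+maj7 is E#.
B up to E# is 6 semitones, a half step wider than a perfect fourth, so the interval is augmented.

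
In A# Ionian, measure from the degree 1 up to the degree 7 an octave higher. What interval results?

M14

Spelling A# Ionian: A# B# C## D# E# F## G##.
So we need the interval from A# up to G##.
Counting 14 letters and 23 half steps from A# gives a major fourteenth.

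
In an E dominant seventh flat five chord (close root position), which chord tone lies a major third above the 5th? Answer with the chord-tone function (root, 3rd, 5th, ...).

7th

E dominant seventh flat five is spelled E G# Bb D.
The 5th is Bb. A major third above Bb is D.
D is the chord's 7th.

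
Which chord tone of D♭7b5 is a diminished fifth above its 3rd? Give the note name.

D♭ dominant seventh flat five is spelled D♭ F A𝄫 C♭.
The 3rd is F. A diminished fifth above F is C♭.
C♭ is the chord's 7th.

Cb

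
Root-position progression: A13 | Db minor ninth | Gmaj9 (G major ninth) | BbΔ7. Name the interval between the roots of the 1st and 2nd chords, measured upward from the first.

diminished fourth

The roots are A and Db.
A up to Db is 4 semitones, a half step narrower than a perfect fourth, so the interval is diminished.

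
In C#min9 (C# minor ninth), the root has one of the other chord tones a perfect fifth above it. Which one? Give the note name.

G#

C# minor ninth is spelled C# E G# B D#.
The root is C#. A perfect fifth above C# is G#.
G# is the chord's 5th.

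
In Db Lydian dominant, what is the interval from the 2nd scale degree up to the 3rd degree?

Db lydian dominant: Db Eb F G Ab Bb Cb.
So we need the interval from Eb up to F.
From Eb to F is 2 semitones, exactly the major second.

major second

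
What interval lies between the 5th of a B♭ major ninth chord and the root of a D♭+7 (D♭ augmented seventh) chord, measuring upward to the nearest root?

minor sixth

The 5th of B♭ major ninth is F; the root of D♭+7 (D♭ augmented seventh) is D♭.
F up to D♭ is 8 semitones, a half step narrower than a major sixth, so the interval is minor.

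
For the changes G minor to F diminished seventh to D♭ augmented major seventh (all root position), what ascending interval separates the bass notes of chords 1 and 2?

The roots are G and F.
7 letter names make it a seventh; at 10 semitones (a half step narrower than major) the quality is minor.

minor seventh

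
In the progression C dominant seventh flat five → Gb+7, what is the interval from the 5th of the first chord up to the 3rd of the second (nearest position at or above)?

C dominant seventh flat five has Gb as its 5th, and Gb+7 has Bb as its 3rd.
Counting 3 letters and 4 half steps from Gb gives a major third.

major third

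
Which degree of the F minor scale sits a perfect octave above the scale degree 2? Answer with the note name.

G

The scale is F G Ab Bb C Db Eb.
The scale degree 2 is G; a perfect octave above that is G — scale degree 2.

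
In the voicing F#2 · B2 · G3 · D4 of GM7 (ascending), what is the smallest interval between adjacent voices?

Adjacent intervals: F#2→B2 = perfect fourth; B2→G3 = minor sixth; G3→D4 = perfect fifth.
The smallest is F#2 to B2, a perfect fourth (5 semitones).

perfect 4th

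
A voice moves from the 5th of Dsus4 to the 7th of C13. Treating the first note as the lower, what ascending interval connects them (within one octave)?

Dsus4 has A as its 5th, and C13 has Bb as its 7th.
A up to Bb is 1 semitone, a half step narrower than a major second, so the interval is minor.

minor second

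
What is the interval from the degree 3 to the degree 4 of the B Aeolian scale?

major second

B natural minor: B C# D E F# G A.
So we need the interval from D up to E.
From D to E is 2 semitones, exactly the major second.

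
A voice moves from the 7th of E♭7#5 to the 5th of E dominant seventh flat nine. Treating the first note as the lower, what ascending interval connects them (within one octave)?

augmented sixth

The 7th of E♭7#5 is D♭; the 5th of E dominant seventh flat nine is B.
6 letter names make it a sixth; at 10 semitones (a half step wider than major) the quality is augmented.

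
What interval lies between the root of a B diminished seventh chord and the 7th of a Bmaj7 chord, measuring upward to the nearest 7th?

major 7th

B diminished seventh has B as its root, and Bmaj7 has A# as its 7th.
Counting 7 letters and 11 half steps from B gives a major seventh.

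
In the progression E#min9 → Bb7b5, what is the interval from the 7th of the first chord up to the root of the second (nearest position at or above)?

diminished 6th

E#min9 has D# as its 7th, and Bb7b5 has Bb as its root.
D# up to Bb is 7 semitones, a whole step narrower than a major sixth, so the interval is diminished.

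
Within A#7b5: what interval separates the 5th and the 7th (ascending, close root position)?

A#7b5: A#-C##-E-G#.
So we need the interval from E up to G#.
From E to G# is 4 semitones, exactly the major third.

M3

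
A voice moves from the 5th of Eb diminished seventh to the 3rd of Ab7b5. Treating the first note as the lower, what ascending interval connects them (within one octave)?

The 5th of Eb diminished seventh is Bbb; the 3rd of Ab7b5 is C.
From Bbb to C: 3 semitones over a second = augmented.

augmented second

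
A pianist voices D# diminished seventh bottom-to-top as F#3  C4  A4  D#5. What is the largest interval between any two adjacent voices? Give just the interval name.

Adjacent intervals: F#3→C4 = diminished fifth; C4→A4 = major sixth; A4→D#5 = augmented fourth.
The largest is C4 to A4, a major sixth (9 semitones).

major 6th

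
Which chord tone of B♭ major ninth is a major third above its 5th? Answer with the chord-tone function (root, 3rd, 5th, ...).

7th

B♭maj9: B♭ D F A C.
The 5th is F. A major third above F is A.
A is the chord's 7th.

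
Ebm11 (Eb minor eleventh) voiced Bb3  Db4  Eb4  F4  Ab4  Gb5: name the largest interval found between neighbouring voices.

Adjacent intervals: Bb3→Db4 = minor third; Db4→Eb4 = major second; Eb4→F4 = major second; F4→Ab4 = minor third; Ab4→Gb5 = minor seventh.
The largest is Ab4 to Gb5, a minor seventh (10 semitones).

m7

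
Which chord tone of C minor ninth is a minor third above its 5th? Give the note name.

Cm9 is spelled C-Eb-G-Bb-D.
The 5th is G. A minor third above G is Bb.
Bb is the chord's 7th.

Bb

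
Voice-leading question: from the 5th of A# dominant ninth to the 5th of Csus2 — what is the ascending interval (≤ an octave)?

A# dominant ninth has E# as its 5th, and Csus2 has G as its 5th.
3 letter names make it a third; at 2 semitones (a whole step narrower than major) the quality is diminished.

diminished 3rd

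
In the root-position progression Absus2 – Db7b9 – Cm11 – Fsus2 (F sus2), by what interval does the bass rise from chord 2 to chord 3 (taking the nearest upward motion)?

The roots are Db and C.
Db up to C spans 7 letter names and 11 semitones — a major seventh.

major 7th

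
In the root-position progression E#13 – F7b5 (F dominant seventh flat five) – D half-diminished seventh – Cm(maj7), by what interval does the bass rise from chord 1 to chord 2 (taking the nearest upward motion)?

diminished 2nd

The roots are E# and F.
2 letter names make it a second; at 0 semitones (a whole step narrower than major) the quality is diminished.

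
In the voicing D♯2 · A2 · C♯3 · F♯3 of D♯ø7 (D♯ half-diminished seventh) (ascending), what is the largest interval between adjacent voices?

diminished 5th

Adjacent intervals: D♯2→A2 = diminished fifth; A2→C♯3 = major third; C♯3→F♯3 = perfect fourth.
The largest is D♯2 to A2, a diminished fifth (6 semitones).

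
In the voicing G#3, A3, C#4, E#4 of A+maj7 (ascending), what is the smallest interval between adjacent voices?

Adjacent intervals: G#3→A3 = minor second; A3→C#4 = major third; C#4→E#4 = major third.
The smallest is G#3 to A3, a minor second (1 semitone).

minor second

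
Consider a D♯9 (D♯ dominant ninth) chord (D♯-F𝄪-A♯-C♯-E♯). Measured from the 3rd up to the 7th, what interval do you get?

diminished fifth

The 3rd is F𝄪 and the 7th is C♯.
F𝄪 up to C♯ is 6 semitones, a half step narrower than a perfect fifth, so the interval is diminished.
This 3–7 tritone is the characteristic tension at the heart of the dominant sound.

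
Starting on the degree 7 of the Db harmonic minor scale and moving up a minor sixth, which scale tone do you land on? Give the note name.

Ab

The scale is Db Eb Fb Gb Ab Bbb C.
The degree 7 is C; a minor sixth above that is Ab — scale degree 5.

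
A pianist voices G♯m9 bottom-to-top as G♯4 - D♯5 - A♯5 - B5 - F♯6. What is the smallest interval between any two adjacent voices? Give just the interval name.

minor second

Adjacent intervals: G♯4→D♯5 = perfect fifth; D♯5→A♯5 = perfect fifth; A♯5→B5 = minor second; B5→F♯6 = perfect fifth.
The smallest is A♯5 to B5, a minor second (1 semitone).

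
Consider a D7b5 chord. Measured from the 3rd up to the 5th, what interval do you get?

Spelling the chord: D, F#, Ab, C.
So we need the interval from F# up to Ab.
From F# to Ab: 2 semitones over a third = diminished.

d3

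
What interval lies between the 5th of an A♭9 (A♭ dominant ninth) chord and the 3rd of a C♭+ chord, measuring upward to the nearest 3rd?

The 5th of A♭9 (A♭ dominant ninth) is E♭; the 3rd of C♭+ is E♭.
From E♭ to E♭ is 0 semitones, exactly the perfect unison.

perfect 1st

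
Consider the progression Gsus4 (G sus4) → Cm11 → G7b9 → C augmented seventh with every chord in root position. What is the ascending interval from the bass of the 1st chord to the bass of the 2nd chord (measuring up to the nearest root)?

perfect fourth

The roots are G and C.
Counting 4 letters and 5 half steps from G gives a perfect fourth.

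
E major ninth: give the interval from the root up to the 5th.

P5

The chord tones of Emaj9 are E-G#-B-D#-F#.
That puts E below B.
E up to B spans 5 letter names and 7 semitones — a perfect fifth.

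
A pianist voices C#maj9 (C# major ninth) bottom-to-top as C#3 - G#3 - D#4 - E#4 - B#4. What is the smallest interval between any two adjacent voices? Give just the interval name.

major second

Adjacent intervals: C#3→G#3 = perfect fifth; G#3→D#4 = perfect fifth; D#4→E#4 = major second; E#4→B#4 = perfect fifth.
The smallest is D#4 to E#4, a major second (2 semitones).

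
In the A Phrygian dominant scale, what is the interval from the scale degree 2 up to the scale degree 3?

Spelling the A Phrygian dominant scale: A B♭ C♯ D E F G.
That puts B♭ below C♯.
From B♭ to C♯: 3 semitones over a second = augmented.

augmented 2nd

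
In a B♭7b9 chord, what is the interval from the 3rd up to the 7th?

d5

Spelling the chord: B♭, D, F, A♭, C♭.
3rd = D; 7th = A♭.
5 letter names make it a fifth; at 6 semitones (a half step narrower than perfect) the quality is diminished.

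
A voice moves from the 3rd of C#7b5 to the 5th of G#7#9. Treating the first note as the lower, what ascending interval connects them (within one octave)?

C#7b5 has E# as its 3rd, and G#7#9 has D# as its 5th.
7 letter names make it a seventh; at 10 semitones (a half step narrower than major) the quality is minor.

minor seventh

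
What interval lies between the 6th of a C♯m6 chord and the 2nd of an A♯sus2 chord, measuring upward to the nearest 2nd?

C♯m6 has A♯ as its 6th, and A♯sus2 has B♯ as its 2nd.
From A♯ to B♯ is 2 semitones, exactly the major second.

major second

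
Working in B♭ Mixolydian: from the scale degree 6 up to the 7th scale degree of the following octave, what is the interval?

minor ninth

The scale runs B♭ C D E♭ F G A♭.
That puts G below A♭.
G up to A♭ is 13 semitones, a half step narrower than a major ninth, so the interval is minor.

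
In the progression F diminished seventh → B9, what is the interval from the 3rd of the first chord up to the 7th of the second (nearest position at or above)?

augmented 1st

The 3rd of F diminished seventh is A♭; the 7th of B9 is A.
From A♭ to A: 1 semitone over a unison = augmented.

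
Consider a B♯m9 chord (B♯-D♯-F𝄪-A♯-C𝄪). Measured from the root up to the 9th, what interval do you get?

major ninth

That puts B♯ below C𝄪.
Counting 9 letters and 14 half steps from B♯ gives a major ninth.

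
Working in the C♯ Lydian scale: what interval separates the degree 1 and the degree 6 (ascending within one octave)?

Spelling the C♯ Lydian scale: C♯ D♯ E♯ F𝄪 G♯ A♯ B♯.
So we need the interval from C♯ up to A♯.
Counting 6 letters and 9 half steps from C♯ gives a major sixth.

major sixth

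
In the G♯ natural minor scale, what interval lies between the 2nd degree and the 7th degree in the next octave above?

minor thirteenth

G♯ natural minor: G♯ A♯ B C♯ D♯ E F♯.
So we need the interval from A♯ up to F♯.
From A♯ to F♯: 20 semitones over a thirteenth = minor.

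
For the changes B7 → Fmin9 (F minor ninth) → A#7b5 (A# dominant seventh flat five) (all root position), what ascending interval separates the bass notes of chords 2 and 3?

augmented 3rd

The roots are F and A#.
From F to A#: 5 semitones over a third = augmented.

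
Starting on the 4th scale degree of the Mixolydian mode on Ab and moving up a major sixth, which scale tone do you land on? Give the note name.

The scale is Ab Bb C Db Eb F Gb.
The 4th scale degree is Db; a major sixth above that is Bb — scale degree 2.

Bb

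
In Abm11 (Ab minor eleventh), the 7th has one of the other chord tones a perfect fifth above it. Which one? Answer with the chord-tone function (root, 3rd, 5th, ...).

The chord tones of Abm11 (Ab minor eleventh) are Ab Cb Eb Gb Bb Db.
The 7th is Gb. A perfect fifth above Gb is Db.
Db is the chord's 11th.

11th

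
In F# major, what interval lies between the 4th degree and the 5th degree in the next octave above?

Spelling F# major: F# G# A# B C# D# E#.
That puts B below C#.
Counting 9 letters and 14 half steps from B gives a major ninth.

major ninth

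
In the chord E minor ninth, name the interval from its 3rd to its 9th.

Spelling the chord: E-G-B-D-F#.
So we need the interval from G up to F#.
Counting 7 letters and 11 half steps from G gives a major seventh.

major 7th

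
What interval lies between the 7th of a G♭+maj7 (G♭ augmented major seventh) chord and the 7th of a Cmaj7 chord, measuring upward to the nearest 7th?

augmented 4th

The 7th of G♭+maj7 (G♭ augmented major seventh) is F; the 7th of Cmaj7 is B.
4 letter names make it a fourth; at 6 semitones (a half step wider than perfect) the quality is augmented.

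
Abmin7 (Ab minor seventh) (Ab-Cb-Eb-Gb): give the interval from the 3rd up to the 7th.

That puts Cb below Gb.
Cb up to Gb spans 5 letter names and 7 semitones — a perfect fifth.

perfect fifth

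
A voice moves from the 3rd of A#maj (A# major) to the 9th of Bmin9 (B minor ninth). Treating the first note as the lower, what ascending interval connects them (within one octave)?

d8

A#maj (A# major) has C## as its 3rd, and Bmin9 (B minor ninth) has C# as its 9th.
8 letter names make it an octave; at 11 semitones (a half step narrower than perfect) the quality is diminished.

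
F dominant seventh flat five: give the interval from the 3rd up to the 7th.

diminished fifth

F dominant seventh flat five: F–A–C♭–E♭.
That puts A below E♭.
A up to E♭ is 6 semitones, a half step narrower than a perfect fifth, so the interval is diminished.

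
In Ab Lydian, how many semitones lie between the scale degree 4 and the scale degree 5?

1

The scale is Ab Bb C D Eb F G.
D up to Eb is a minor second — 1 semitone.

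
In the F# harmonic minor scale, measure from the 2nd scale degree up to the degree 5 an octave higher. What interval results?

perfect eleventh

Spelling the F# harmonic minor scale: F# G# A B C# D E#.
The 2nd scale degree is G# and the scale degree 5 (up an octave) is C#.
Counting 11 letters and 17 half steps from G# gives a perfect eleventh.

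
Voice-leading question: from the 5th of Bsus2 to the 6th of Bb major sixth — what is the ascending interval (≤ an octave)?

Bsus2 has F# as its 5th, and Bb major sixth has G as its 6th.
F# up to G is 1 semitone, a half step narrower than a major second, so the interval is minor.

m2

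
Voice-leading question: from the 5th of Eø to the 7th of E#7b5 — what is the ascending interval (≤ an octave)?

augmented third

Eø has Bb as its 5th, and E#7b5 has D# as its 7th.
From Bb to D#: 5 semitones over a third = augmented.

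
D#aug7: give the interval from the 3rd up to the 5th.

D#+7 (D# augmented seventh) is spelled D#–F##–A##–C#.
So we need the interval from F## up to A##.
From F## to A## is 4 semitones, exactly the major third.

M3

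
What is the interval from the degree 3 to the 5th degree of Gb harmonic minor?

major third

Gb harmonic minor: Gb Ab Bbb Cb Db Ebb F.
Degree 3 = Bbb; degree 5 = Db.
Counting 3 letters and 4 half steps from Bbb gives a major third.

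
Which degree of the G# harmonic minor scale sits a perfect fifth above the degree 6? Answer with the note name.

B

The scale is G# A# B C# D# E F##.
The degree 6 is E; a perfect fifth above that is B — scale degree 3.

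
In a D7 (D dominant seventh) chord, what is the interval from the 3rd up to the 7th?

D7 (D dominant seventh) is spelled D–F#–A–C.
That puts F# below C.
F# up to C is 6 semitones, a half step narrower than a perfect fifth, so the interval is diminished.

d5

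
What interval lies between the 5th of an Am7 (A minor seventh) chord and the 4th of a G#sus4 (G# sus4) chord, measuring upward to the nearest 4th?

major sixth

Am7 (A minor seventh) has E as its 5th, and G#sus4 (G# sus4) has C# as its 4th.
E up to C# spans 6 letter names and 9 semitones — a major sixth.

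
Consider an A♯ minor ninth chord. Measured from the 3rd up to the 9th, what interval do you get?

Spelling the chord: A♯-C♯-E♯-G♯-B♯.
3rd = C♯; 9th = B♯.
From C♯ to B♯ is 11 semitones, exactly the major seventh.

M7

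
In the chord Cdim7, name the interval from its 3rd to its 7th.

d5

C°7: C–Eb–Gb–Bbb.
The 3rd is Eb and the 7th is Bbb.
From Eb to Bbb: 6 semitones over a fifth = diminished.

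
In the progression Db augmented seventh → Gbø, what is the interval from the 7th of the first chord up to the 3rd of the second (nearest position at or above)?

minor seventh

The 7th of Db augmented seventh is Cb; the 3rd of Gbø is Bbb.
7 letter names make it a seventh; at 10 semitones (a half step narrower than major) the quality is minor.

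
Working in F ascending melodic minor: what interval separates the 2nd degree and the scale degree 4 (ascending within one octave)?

minor third

Spelling F ascending melodic minor: F G Ab Bb C D E.
The 2nd degree is G and the 4th degree is Bb.
G up to Bb is 3 semitones, a half step narrower than a major third, so the interval is minor.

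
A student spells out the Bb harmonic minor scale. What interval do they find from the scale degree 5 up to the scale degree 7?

major 3rd

The scale runs Bb C Db Eb F Gb A.
So we need the interval from F up to A.
From F to A is 4 semitones, exactly the major third.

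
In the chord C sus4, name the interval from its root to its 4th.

perfect fourth

The chord tones of Csus4 are C F G.
So we need the interval from C up to F.
Counting 4 letters and 5 half steps from C gives a perfect fourth.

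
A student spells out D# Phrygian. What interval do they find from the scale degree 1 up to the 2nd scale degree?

Spelling D# Phrygian: D# E F# G# A# B C#.
Scale degree 1 = D#; degree 2 = E.
D# up to E is 1 semitone, a half step narrower than a major second, so the interval is minor.

minor second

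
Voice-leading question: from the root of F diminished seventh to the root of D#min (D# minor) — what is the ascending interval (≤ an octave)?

The root of F diminished seventh is F; the root of D#min (D# minor) is D#.
From F to D#: 10 semitones over a sixth = augmented.

augmented sixth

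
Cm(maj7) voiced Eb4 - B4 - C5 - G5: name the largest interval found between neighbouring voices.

Adjacent intervals: Eb4→B4 = augmented fifth; B4→C5 = minor second; C5→G5 = perfect fifth.
The largest is Eb4 to B4, an augmented fifth (8 semitones).

A5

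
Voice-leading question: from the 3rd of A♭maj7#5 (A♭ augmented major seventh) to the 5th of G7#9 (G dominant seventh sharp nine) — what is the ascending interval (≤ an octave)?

The 3rd of A♭maj7#5 (A♭ augmented major seventh) is C; the 5th of G7#9 (G dominant seventh sharp nine) is D.
C up to D spans 2 letter names and 2 semitones — a major second.

major second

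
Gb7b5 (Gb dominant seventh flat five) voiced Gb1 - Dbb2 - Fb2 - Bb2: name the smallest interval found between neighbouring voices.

Adjacent intervals: Gb1→Dbb2 = diminished fifth; Dbb2→Fb2 = major third; Fb2→Bb2 = augmented fourth.
The smallest is Dbb2 to Fb2, a major third (4 semitones).

major third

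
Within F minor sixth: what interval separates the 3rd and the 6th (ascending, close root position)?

Fm6 is spelled F, A♭, C, D.
That puts A♭ below D.
4 letter names make it a fourth; at 6 semitones (a half step wider than perfect) the quality is augmented.

augmented fourth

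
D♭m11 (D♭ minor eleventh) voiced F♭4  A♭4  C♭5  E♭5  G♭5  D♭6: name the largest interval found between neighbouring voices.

Adjacent intervals: F♭4→A♭4 = major third; A♭4→C♭5 = minor third; C♭5→E♭5 = major third; E♭5→G♭5 = minor third; G♭5→D♭6 = perfect fifth.
The largest is G♭5 to D♭6, a perfect fifth (7 semitones).

P5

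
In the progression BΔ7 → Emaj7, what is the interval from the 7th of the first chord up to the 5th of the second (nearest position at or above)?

The 7th of BΔ7 is A#; the 5th of Emaj7 is B.
A# up to B is 1 semitone, a half step narrower than a major second, so the interval is minor.

m2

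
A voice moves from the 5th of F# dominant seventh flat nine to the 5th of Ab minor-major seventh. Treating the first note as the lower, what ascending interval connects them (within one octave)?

The 5th of F# dominant seventh flat nine is C#; the 5th of Ab minor-major seventh is Eb.
3 letter names make it a third; at 2 semitones (a whole step narrower than major) the quality is diminished.

d3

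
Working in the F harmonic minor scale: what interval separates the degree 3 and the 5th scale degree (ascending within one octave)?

major third

Spelling the F harmonic minor scale: F G A♭ B♭ C D♭ E.
Degree 3 = A♭; 5th scale degree = C.
A♭ up to C spans 3 letter names and 4 semitones — a major third.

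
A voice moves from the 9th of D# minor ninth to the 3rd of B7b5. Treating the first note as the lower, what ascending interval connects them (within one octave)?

minor seventh

The 9th of D# minor ninth is E#; the 3rd of B7b5 is D#.
7 letter names make it a seventh; at 10 semitones (a half step narrower than major) the quality is minor.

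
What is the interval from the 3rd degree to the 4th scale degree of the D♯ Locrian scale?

Spelling the D♯ Locrian scale: D♯ E F♯ G♯ A B C♯.
The 3rd degree is F♯ and the degree 4 is G♯.
Counting 2 letters and 2 half steps from F♯ gives a major second.

major second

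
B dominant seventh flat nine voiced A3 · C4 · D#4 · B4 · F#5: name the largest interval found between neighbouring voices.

Adjacent intervals: A3→C4 = minor third; C4→D#4 = augmented second; D#4→B4 = minor sixth; B4→F#5 = perfect fifth.
The largest is D#4 to B4, a minor sixth (8 semitones).

m6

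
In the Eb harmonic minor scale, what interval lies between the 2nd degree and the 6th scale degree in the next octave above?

diminished twelfth

Eb harmonic minor: Eb F Gb Ab Bb Cb D.
That puts F below Cb.
From F to Cb: 18 semitones over a twelfth = diminished.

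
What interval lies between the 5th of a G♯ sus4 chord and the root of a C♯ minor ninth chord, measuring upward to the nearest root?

minor 7th

The 5th of G♯ sus4 is D♯; the root of C♯ minor ninth is C♯.
From D♯ to C♯: 10 semitones over a seventh = minor.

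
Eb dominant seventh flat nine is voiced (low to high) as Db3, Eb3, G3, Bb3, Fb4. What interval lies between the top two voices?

Those voices are Bb3 and Fb4.
5 letter names make it a fifth; at 6 semitones (a half step narrower than perfect) the quality is diminished.

d5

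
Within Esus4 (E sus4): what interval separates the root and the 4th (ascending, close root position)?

perfect fourth

Esus4 is spelled E A B.
The root is E and the 4th is A.
From E to A is 5 semitones, exactly the perfect fourth.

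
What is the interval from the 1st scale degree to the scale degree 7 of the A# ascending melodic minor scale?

A# melodic minor: A# B# C# D# E# F## G##.
1st scale degree = A#; scale degree 7 = G##.
A# up to G## spans 7 letter names and 11 semitones — a major seventh.

major seventh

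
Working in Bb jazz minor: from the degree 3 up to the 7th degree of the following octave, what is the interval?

augmented 12th

Bb melodic minor: Bb C Db Eb F G A.
So we need the interval from Db up to A.
Db up to A is 20 semitones, a half step wider than a perfect twelfth, so the interval is augmented.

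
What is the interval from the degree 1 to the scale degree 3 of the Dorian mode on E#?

minor third

The scale runs E# F## G# A# B# C## D#.
So we need the interval from E# up to G#.
From E# to G#: 3 semitones over a third = minor.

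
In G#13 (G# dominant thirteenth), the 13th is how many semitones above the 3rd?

G#13 is spelled G#, B#, D#, F#, A#, E#.
B# to E# is a perfect eleventh: 17 semitones.

17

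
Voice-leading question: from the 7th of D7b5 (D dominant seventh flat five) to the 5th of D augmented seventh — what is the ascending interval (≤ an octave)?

augmented 6th

D7b5 (D dominant seventh flat five) has C as its 7th, and D augmented seventh has A# as its 5th.
6 letter names make it a sixth; at 10 semitones (a half step wider than major) the quality is augmented.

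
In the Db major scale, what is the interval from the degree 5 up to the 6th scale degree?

The scale runs Db Eb F Gb Ab Bb C.
The degree 5 is Ab and the scale degree 6 is Bb.
From Ab to Bb is 2 semitones, exactly the major second.

M2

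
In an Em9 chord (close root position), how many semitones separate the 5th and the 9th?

The chord tones of Emin9 are E–G–B–D–F#.
B to F# is a perfect fifth: 7 semitones.

7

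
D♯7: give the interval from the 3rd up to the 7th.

d5

D♯7 (D♯ dominant seventh): D♯–F𝄪–A♯–C♯.
3rd = F𝄪; 7th = C♯.
5 letter names make it a fifth; at 6 semitones (a half step narrower than perfect) the quality is diminished.
That tritone between 3rd and 7th is what gives the dominant seventh its pull toward resolution.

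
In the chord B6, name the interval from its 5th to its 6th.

The chord tones of B major sixth are B, D#, F#, G#.
That puts F# below G#.
From F# to G# is 2 semitones, exactly the major second.

major 2nd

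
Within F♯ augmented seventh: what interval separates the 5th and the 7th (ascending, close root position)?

d3

The chord tones of F♯ augmented seventh are F♯, A♯, C𝄪, E.
5th = C𝄪; 7th = E.
3 letter names make it a third; at 2 semitones (a whole step narrower than major) the quality is diminished.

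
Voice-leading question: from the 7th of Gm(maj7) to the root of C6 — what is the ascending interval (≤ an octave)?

Gm(maj7) has F# as its 7th, and C6 has C as its root.
5 letter names make it a fifth; at 6 semitones (a half step narrower than perfect) the quality is diminished.

d5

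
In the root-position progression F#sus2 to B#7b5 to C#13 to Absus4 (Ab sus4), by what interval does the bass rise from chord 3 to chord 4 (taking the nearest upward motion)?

The roots are C# and Ab.
From C# to Ab: 7 semitones over a sixth = diminished.

diminished 6th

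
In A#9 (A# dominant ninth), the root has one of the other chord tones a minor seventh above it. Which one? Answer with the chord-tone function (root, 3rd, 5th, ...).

7th

A#9 is spelled A#–C##–E#–G#–B#.
The root is A#. A minor seventh above A# is G#.
G# is the chord's 7th.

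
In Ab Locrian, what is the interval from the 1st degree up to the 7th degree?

minor 7th

The scale runs Ab Bbb Cb Db Ebb Fb Gb.
1st degree = Ab; scale degree 7 = Gb.
Ab up to Gb is 10 semitones, a half step narrower than a major seventh, so the interval is minor.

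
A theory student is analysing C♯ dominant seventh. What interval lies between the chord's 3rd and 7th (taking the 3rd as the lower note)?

Spelling the chord: C♯-E♯-G♯-B.
3rd = E♯; 7th = B.
E♯ up to B is 6 semitones, a half step narrower than a perfect fifth, so the interval is diminished.

diminished fifth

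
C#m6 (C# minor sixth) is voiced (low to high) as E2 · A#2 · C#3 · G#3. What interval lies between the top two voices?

perfect fifth

Those voices are C#3 and G#3.
Counting 5 letters and 7 half steps from C# gives a perfect fifth.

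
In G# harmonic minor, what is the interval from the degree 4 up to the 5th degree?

Spelling G# harmonic minor: G# A# B C# D# E F##.
Degree 4 = C#; scale degree 5 = D#.
From C# to D# is 2 semitones, exactly the major second.

major second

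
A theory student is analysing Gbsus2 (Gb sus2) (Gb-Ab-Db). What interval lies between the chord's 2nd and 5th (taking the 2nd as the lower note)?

perfect fourth

That puts Ab below Db.
Ab up to Db spans 4 letter names and 5 semitones — a perfect fourth.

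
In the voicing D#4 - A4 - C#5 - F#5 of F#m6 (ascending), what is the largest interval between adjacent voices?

Adjacent intervals: D#4→A4 = diminished fifth; A4→C#5 = major third; C#5→F#5 = perfect fourth.
The largest is D#4 to A4, a diminished fifth (6 semitones).

diminished fifth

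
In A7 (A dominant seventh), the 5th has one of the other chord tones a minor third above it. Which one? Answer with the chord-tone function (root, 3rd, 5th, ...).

7th

A7: A-C#-E-G.
The 5th is E. A minor third above E is G.
G is the chord's 7th.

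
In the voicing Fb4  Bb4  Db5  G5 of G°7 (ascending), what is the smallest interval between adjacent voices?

minor third

Adjacent intervals: Fb4→Bb4 = augmented fourth; Bb4→Db5 = minor third; Db5→G5 = augmented fourth.
The smallest is Bb4 to Db5, a minor third (3 semitones).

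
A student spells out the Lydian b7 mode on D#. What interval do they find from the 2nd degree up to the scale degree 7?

The scale runs D# E# F## G## A# B# C#.
The 2nd degree is E# and the 7th scale degree is C#.
6 letter names make it a sixth; at 8 semitones (a half step narrower than major) the quality is minor.

minor sixth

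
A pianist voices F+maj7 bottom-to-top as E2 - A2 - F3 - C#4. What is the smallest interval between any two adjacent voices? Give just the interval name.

Adjacent intervals: E2→A2 = perfect fourth; A2→F3 = minor sixth; F3→C#4 = augmented fifth.
The smallest is E2 to A2, a perfect fourth (5 semitones).

perfect 4th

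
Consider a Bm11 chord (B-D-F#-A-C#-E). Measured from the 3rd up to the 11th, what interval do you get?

That puts D below E.
Counting 9 letters and 14 half steps from D gives a major ninth.

major ninth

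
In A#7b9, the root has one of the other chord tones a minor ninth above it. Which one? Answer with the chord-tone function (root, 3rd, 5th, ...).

The chord tones of A#7b9 are A#-C##-E#-G#-B.
The root is A#. A minor ninth above A# is B.
B is the chord's 9th.

9th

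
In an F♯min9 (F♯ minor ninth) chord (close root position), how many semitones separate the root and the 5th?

The chord tones of F♯ minor ninth are F♯ A C♯ E G♯.
F♯ to C♯ is a perfect fifth: 7 semitones.

7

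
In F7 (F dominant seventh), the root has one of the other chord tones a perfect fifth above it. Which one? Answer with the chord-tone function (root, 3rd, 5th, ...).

Spelling the chord: F–A–C–Eb.
The root is F. A perfect fifth above F is C.
C is the chord's 5th.

5th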